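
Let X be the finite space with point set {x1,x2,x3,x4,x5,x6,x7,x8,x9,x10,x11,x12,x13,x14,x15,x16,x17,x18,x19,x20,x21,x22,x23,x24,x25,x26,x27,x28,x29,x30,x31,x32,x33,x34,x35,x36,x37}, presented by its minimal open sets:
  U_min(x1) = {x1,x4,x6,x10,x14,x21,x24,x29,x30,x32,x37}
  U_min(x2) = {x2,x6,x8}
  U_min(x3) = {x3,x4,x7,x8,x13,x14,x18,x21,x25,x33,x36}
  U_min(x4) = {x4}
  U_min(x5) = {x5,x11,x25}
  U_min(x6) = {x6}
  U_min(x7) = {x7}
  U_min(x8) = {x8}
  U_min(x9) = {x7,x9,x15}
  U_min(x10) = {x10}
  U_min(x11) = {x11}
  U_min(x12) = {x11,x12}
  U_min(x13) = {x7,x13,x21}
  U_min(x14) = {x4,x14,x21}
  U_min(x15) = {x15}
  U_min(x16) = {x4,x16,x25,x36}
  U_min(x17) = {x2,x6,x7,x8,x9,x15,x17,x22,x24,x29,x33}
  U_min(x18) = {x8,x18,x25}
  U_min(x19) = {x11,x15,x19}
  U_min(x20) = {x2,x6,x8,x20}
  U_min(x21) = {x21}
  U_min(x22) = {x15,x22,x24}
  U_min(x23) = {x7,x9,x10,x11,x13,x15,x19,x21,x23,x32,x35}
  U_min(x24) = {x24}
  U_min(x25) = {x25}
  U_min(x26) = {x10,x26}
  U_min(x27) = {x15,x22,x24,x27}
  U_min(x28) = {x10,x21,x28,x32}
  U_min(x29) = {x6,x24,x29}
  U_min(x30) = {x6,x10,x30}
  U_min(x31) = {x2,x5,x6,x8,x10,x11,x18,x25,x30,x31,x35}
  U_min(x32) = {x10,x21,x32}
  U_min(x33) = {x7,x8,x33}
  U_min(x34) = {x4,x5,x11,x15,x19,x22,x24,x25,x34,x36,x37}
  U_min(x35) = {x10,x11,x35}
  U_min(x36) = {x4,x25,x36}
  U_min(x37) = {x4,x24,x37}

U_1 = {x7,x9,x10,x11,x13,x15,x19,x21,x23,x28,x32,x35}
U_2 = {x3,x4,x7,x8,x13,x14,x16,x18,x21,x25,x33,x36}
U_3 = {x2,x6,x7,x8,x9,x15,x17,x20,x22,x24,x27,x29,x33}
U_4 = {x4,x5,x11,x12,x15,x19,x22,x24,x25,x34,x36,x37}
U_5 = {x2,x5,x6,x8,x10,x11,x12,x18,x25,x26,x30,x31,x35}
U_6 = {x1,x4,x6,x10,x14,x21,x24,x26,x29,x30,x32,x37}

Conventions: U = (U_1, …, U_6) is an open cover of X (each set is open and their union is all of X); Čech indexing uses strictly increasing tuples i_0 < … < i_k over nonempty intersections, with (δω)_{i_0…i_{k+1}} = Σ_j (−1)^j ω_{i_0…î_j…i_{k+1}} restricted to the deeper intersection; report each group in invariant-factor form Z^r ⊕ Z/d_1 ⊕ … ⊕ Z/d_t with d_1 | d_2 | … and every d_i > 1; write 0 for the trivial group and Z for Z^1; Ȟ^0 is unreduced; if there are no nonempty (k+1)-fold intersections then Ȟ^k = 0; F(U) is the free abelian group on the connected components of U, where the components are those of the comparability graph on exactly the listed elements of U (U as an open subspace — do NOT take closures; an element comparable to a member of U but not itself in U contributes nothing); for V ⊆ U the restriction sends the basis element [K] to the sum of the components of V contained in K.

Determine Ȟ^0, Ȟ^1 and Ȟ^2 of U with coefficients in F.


Ȟ^0 = Z,  Ȟ^1 = 0,  Ȟ^2 = Z/2

intersection data:
  U12={x7,x13,x21} U13={x7,x9,x15} U14={x11,x15,x19} U15={x10,x11,x35} U16={x10,x21,x32} U23={x7,x8,x33} U24={x4,x25,x36} U25={x8,x18,x25} U26={x4,x14,x21} U34={x15,x22,x24} U35={x2,x6,x8} U36={x6,x24,x29} U45={x5,x11,x12,x25} U46={x4,x24,x37} U56={x6,x10,x26,x30}
  U123={x7} U126={x21} U134={x15} U145={x11} U156={x10} U235={x8} U245={x25} U246={x4} U346={x24} U356={x6}
components per intersection:
  U1: {x7,x9,x10,x11,x13,x15,x19,x21,x23,x28,x32,x35}
  U2: {x3,x4,x7,x8,x13,x14,x16,x18,x21,x25,x33,x36}
  U3: {x2,x6,x7,x8,x9,x15,x17,x20,x22,x24,x27,x29,x33}
  U4: {x4,x5,x11,x12,x15,x19,x22,x24,x25,x34,x36,x37}
  U5: {x2,x5,x6,x8,x10,x11,x12,x18,x25,x26,x30,x31,x35}
  U6: {x1,x4,x6,x10,x14,x21,x24,x26,x29,x30,x32,x37}
  U12: {x7,x13,x21}
  U13: {x7,x9,x15}
  U14: {x11,x15,x19}
  U15: {x10,x11,x35}
  U16: {x10,x21,x32}
  U23: {x7,x8,x33}
  U24: {x4,x25,x36}
  U25: {x8,x18,x25}
  U26: {x4,x14,x21}
  U34: {x15,x22,x24}
  U35: {x2,x6,x8}
  U36: {x6,x24,x29}
  U45: {x5,x11,x12,x25}
  U46: {x4,x24,x37}
  U56: {x6,x10,x26,x30}
  U123: {x7}
  U126: {x21}
  U134: {x15}
  U145: {x11}
  U156: {x10}
  U235: {x8}
  U245: {x25}
  U246: {x4}
  U346: {x24}
  U356: {x6}
C dims 6,15,10; δ0: rk 5, SNF 1^5; δ1: rk 10, SNF 1^9·2
Ȟ^0 = (6 − 5) − 0 = 1, so Ȟ^0 ≅ Z
Ȟ^1 = (15 − 10) − 5 = 0, so Ȟ^1 ≅ 0
Ȟ^2 = (10 − 0) − 10 = 0 plus torsion [2], so Ȟ^2 ≅ Z/2


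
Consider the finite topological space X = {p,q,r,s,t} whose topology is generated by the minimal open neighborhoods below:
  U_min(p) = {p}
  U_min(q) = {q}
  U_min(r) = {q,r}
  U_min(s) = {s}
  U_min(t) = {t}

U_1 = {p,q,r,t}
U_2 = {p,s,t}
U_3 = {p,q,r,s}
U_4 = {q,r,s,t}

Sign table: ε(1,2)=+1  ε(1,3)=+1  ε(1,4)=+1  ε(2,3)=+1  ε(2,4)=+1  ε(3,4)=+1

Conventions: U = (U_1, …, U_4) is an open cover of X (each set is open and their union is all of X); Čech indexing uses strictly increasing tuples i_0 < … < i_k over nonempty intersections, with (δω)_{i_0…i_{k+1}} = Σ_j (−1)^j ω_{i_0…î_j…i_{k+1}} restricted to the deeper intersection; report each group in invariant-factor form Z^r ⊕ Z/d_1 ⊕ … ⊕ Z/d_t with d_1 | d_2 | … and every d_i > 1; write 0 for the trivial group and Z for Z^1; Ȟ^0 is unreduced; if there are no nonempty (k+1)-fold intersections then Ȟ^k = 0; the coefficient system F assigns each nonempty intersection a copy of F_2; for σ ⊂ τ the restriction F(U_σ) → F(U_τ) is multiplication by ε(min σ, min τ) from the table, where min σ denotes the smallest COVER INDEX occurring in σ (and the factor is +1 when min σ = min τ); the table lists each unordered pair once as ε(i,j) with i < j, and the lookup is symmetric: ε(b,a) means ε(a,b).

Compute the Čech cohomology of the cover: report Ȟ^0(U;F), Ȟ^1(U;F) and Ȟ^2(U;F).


Ȟ^0(U;F) ≅ Z/2; Ȟ^1(U;F) ≅ 0; Ȟ^2(U;F) ≅ Z/2

nonempty overlaps:
  U12={p,t} U13={p,q,r} U14={q,r,t} U23={p,s} U24={s,t} U34={q,r,s}
  U123={p} U124={t} U134={q,r} U234={s}
C dims 4,6,4; δ0: rk_F2 3; δ1: rk_F2 3
degree 0: 4−3−0 = 1 → Ȟ^0 ≅ Z/2
degree 1: 6−3−3 = 0 → Ȟ^1 ≅ 0
degree 2: 4−0−3 = 1 → Ȟ^2 ≅ Z/2


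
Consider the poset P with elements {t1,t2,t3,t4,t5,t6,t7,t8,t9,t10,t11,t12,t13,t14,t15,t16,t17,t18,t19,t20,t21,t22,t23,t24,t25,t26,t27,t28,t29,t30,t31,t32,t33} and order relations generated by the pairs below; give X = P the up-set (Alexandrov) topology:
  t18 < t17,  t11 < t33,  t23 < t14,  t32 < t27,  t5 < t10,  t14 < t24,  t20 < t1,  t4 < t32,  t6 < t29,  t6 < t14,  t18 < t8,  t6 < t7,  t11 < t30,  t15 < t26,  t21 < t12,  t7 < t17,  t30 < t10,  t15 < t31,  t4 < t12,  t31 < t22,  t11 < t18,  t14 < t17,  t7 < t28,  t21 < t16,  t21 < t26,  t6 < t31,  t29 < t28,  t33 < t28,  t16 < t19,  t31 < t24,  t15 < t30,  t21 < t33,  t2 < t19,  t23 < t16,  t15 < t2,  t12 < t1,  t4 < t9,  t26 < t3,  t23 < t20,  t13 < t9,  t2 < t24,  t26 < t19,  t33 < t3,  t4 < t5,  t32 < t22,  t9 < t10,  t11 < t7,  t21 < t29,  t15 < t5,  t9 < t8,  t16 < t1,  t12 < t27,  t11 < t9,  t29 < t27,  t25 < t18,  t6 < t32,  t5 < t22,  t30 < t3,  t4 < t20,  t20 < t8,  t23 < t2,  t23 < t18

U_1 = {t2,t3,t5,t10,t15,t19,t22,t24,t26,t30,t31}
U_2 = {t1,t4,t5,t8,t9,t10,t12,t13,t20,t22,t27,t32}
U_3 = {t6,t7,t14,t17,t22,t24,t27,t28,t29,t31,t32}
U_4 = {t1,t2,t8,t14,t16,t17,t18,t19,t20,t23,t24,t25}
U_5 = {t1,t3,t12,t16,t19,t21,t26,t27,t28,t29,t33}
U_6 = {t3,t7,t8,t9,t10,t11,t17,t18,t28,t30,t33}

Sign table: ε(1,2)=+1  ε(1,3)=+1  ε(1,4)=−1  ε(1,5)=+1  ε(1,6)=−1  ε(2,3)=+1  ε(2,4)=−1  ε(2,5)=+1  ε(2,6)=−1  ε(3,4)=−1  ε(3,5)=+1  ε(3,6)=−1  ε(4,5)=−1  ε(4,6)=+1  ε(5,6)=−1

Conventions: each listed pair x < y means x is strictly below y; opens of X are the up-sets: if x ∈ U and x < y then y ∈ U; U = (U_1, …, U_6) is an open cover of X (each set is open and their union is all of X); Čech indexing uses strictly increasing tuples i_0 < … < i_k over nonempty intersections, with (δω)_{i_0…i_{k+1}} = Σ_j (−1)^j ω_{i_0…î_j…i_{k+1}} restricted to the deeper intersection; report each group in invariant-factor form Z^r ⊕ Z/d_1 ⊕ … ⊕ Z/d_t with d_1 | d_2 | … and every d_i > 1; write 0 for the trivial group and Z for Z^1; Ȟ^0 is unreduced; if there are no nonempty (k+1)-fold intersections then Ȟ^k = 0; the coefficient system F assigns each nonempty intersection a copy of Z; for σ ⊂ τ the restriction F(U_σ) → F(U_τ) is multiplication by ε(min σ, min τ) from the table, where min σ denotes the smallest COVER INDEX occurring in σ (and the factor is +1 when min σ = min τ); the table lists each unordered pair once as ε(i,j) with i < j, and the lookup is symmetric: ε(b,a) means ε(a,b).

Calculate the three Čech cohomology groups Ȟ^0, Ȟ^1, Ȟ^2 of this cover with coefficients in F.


Ȟ^0(U;F) ≅ Z, Ȟ^1(U;F) ≅ 0 and Ȟ^2(U;F) ≅ Z/2

nerve simplices:
  U12={t5,t10,t22} U13={t22,t24,t31} U14={t2,t19,t24} U15={t3,t19,t26} U16={t3,t10,t30} U23={t22,t27,t32} U24={t1,t8,t20} U25={t1,t12,t27} U26={t8,t9,t10} U34={t14,t17,t24} U35={t27,t28,t29} U36={t7,t17,t28} U45={t1,t16,t19} U46={t8,t17,t18} U56={t3,t28,t33}
  U123={t22} U126={t10} U134={t24} U145={t19} U156={t3} U235={t27} U245={t1} U246={t8} U346={t17} U356={t28}
C dims 6,15,10; δ0: rk 5, SNF 1^5; δ1: rk 10, SNF 1^9·2
degree 0: 6−5−0 = 1 → Ȟ^0 ≅ Z
degree 1: 15−10−5 = 0 → Ȟ^1 ≅ 0
degree 2: 10−0−10 = 0 plus torsion [2] → Ȟ^2 ≅ Z/2


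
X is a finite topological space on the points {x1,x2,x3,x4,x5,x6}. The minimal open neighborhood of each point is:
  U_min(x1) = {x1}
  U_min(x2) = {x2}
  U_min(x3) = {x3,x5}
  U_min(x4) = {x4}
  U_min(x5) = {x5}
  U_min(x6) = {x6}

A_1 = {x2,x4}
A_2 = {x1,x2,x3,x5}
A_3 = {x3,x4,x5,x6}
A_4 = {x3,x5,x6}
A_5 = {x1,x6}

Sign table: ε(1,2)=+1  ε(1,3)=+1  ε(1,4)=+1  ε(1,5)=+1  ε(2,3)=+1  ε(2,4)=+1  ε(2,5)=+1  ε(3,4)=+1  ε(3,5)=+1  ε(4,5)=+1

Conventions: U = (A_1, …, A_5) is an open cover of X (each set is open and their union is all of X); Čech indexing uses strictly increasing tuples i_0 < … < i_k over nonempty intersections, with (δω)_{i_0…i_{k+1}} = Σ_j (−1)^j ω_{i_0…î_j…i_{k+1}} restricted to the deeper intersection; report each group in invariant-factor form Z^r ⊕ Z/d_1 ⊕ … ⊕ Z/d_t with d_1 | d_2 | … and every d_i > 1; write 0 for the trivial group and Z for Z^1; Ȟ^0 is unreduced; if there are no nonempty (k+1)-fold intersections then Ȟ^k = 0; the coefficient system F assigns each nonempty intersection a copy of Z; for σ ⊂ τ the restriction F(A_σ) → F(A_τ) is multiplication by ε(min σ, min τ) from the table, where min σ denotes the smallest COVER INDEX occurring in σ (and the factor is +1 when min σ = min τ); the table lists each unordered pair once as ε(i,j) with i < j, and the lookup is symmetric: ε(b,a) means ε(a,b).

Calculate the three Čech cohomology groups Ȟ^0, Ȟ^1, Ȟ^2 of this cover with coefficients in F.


cover nerve:
  A12={x2} A13={x4} A23={x3,x5} A24={x3,x5} A25={x1} A34={x3,x5,x6} A35={x6} A45={x6}
  A234={x3,x5} A345={x6}
C dims 5,8,2; δ0: rk 4, SNF 1^4; δ1: rk 2, SNF 1^2
Ȟ^0: (5−4)−0=1 ⇒ Z
Ȟ^1: (8−2)−4=2 ⇒ Z^2
Ȟ^2: (2−0)−2=0 ⇒ 0

Ȟ^0 = Z, Ȟ^1 = Z^2 and Ȟ^2 = 0


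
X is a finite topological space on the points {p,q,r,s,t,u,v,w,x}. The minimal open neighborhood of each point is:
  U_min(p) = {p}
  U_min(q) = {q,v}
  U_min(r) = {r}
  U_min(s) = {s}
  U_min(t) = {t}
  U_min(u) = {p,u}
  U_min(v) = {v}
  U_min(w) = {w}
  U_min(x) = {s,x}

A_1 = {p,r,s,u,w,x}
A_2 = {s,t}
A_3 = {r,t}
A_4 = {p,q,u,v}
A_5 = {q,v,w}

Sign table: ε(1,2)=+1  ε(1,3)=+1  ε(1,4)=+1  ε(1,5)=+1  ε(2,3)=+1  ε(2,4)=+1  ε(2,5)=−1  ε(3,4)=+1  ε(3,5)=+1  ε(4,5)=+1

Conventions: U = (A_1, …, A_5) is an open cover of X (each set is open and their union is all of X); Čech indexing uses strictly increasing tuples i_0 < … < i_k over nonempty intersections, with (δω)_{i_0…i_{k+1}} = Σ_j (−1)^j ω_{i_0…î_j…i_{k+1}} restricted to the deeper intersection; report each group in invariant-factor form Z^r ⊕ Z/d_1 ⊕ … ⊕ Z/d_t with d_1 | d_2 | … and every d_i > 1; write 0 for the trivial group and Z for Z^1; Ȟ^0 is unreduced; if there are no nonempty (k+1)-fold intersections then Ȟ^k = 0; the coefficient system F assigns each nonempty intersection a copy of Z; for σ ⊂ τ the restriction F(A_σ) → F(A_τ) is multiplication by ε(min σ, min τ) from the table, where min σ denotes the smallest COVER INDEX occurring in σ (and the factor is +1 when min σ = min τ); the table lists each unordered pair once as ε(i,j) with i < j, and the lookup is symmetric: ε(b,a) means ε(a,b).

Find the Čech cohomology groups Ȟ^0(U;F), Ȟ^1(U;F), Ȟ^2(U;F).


intersection data:
  A12={s} A13={r} A14={p,u} A15={w} A23={t} A45={q,v}
C dims 5,6; δ0: rk 4, SNF 1^4
Ȟ^0 = (5 − 4) − 0 = 1, so Ȟ^0 ≅ Z
Ȟ^1 = (6 − 0) − 4 = 2, so Ȟ^1 ≅ Z^2
Ȟ^2 = (0 − 0) − 0 = 0, so Ȟ^2 ≅ 0

Ȟ^0 ≅ Z,  Ȟ^1 ≅ Z^2,  Ȟ^2 ≅ 0


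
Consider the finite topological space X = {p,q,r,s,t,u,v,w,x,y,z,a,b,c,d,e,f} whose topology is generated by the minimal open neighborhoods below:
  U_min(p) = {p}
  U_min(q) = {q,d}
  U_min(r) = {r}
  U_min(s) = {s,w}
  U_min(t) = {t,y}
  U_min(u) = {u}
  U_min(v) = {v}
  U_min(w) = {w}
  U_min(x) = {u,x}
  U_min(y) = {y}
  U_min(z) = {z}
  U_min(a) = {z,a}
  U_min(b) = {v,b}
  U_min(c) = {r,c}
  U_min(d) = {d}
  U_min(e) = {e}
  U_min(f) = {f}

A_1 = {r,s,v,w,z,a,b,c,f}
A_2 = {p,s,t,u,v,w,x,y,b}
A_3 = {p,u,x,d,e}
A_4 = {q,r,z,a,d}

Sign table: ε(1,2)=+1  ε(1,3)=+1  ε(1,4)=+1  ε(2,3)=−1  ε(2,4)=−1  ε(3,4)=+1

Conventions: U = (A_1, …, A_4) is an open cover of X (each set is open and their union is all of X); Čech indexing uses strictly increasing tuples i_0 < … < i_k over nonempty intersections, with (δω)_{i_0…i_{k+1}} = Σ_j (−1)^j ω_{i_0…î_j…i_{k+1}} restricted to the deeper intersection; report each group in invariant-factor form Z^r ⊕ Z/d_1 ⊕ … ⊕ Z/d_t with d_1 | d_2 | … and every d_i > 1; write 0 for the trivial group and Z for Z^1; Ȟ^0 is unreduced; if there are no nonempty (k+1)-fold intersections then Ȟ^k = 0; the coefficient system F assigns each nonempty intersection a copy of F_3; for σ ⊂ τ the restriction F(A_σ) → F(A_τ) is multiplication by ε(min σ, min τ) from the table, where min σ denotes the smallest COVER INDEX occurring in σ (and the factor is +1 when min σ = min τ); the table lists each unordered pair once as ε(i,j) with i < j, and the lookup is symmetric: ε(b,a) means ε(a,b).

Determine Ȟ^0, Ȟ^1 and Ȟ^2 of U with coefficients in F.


nonempty intersections:
  A12={s,v,w,b} A14={r,z,a} A23={p,u,x} A34={d}
C dims 4,4; δ0: rk_F3 4
Ȟ^0: (4−4)−0=0 ⇒ 0
Ȟ^1: (4−0)−4=0 ⇒ 0
Ȟ^2: (0−0)−0=0 ⇒ 0

Ȟ^0 = 0,  Ȟ^1 = 0,  Ȟ^2 = 0


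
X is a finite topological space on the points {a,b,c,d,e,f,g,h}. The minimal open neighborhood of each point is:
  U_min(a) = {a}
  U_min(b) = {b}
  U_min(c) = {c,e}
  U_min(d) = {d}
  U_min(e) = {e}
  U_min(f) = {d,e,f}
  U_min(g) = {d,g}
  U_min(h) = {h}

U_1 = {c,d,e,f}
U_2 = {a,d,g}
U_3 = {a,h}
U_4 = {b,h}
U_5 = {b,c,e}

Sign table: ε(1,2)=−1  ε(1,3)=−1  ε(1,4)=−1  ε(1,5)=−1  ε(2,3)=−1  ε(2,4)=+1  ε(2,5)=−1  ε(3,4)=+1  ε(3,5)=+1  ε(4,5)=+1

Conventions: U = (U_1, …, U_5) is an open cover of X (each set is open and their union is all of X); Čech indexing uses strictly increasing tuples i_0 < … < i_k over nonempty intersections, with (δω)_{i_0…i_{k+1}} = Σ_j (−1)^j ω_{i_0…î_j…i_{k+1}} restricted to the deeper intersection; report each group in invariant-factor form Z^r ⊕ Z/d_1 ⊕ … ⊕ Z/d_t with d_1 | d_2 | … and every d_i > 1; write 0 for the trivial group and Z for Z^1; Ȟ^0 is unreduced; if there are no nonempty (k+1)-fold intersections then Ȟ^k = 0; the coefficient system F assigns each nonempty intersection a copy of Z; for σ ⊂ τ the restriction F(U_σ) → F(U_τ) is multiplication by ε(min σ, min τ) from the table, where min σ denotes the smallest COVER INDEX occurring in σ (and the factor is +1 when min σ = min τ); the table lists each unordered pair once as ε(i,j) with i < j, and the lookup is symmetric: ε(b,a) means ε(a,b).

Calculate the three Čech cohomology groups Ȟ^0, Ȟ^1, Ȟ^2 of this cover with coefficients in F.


Ȟ^0(U;F) ≅ 0,  Ȟ^1(U;F) ≅ Z/2,  Ȟ^2(U;F) ≅ 0

nerve simplices:
  U12={d} U15={c,e} U23={a} U34={h} U45={b}
C dims 5,5; δ0: rk 5, SNF 1^4·2
degree 0: 5−5−0 = 0 → Ȟ^0 ≅ 0
degree 1: 5−0−5 = 0 plus torsion [2] → Ȟ^1 ≅ Z/2
degree 2: 0−0−0 = 0 → Ȟ^2 ≅ 0


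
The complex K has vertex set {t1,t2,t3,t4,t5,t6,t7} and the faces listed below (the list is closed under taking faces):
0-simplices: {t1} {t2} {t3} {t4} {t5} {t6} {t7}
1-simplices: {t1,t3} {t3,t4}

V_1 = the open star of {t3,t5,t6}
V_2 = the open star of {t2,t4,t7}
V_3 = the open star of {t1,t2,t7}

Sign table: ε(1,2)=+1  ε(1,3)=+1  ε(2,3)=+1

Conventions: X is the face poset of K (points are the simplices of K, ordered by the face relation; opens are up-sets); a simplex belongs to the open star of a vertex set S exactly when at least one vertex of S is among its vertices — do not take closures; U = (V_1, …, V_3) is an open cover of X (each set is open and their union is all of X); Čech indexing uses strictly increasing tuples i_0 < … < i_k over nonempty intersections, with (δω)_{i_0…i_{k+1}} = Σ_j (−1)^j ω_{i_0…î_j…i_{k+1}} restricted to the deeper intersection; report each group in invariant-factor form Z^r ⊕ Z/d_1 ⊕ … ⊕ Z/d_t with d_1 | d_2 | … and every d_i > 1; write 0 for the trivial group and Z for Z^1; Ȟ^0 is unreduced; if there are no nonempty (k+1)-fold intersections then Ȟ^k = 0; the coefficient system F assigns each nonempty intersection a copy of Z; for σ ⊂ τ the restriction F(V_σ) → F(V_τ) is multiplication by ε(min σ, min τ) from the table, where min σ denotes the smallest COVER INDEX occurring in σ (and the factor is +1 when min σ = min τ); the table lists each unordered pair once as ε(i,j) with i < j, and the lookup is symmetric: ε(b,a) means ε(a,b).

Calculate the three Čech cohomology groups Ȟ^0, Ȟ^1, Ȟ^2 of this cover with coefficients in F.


Ȟ^0(U;F) ≅ Z; Ȟ^1(U;F) ≅ Z; Ȟ^2(U;F) ≅ 0

cover nerve:
  V1={{t3},{t5},{t6},{t1,t3},{t3,t4}} V2={{t2},{t4},{t7},{t3,t4}} V3={{t1},{t2},{t7},{t1,t3}}
  V12={{t3,t4}} V13={{t1,t3}} V23={{t2},{t7}}
C dims 3,3; δ0: rk 2, SNF 1^2
Ȟ^0: (3−2)−0=1 ⇒ Z
Ȟ^1: (3−0)−2=1 ⇒ Z
Ȟ^2: (0−0)−0=0 ⇒ 0


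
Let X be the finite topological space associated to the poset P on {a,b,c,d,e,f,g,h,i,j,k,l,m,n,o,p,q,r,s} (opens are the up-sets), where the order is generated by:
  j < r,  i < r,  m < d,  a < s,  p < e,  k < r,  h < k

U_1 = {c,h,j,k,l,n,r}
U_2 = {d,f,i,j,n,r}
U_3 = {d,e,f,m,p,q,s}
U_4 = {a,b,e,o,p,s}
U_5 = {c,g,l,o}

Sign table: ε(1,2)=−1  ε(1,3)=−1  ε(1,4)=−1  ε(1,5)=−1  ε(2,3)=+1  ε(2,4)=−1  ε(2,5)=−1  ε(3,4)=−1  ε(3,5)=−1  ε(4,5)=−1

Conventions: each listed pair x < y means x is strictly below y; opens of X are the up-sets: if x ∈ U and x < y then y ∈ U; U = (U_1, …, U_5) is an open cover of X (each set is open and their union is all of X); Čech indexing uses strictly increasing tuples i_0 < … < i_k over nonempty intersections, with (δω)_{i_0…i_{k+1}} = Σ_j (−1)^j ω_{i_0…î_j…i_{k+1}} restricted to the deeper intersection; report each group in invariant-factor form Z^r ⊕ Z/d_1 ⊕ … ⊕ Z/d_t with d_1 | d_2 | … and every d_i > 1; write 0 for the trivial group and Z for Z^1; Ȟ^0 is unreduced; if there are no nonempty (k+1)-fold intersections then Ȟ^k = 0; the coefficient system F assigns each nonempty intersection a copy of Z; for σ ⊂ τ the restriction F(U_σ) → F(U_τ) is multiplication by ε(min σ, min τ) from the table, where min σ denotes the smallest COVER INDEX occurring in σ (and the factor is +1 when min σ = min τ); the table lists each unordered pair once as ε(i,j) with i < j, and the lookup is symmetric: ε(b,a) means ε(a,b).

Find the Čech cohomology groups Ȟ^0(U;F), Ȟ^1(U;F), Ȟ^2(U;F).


Ȟ^0(U;F) ≅ Z, Ȟ^1(U;F) ≅ Z, Ȟ^2(U;F) ≅ 0

cover nerve:
  U12={j,n,r} U15={c,l} U23={d,f} U34={e,p,s} U45={o}
C dims 5,5; δ0: rk 4, SNF 1^4
Ȟ^0: (5−4)−0=1 ⇒ Z
Ȟ^1: (5−0)−4=1 ⇒ Z
Ȟ^2: (0−0)−0=0 ⇒ 0


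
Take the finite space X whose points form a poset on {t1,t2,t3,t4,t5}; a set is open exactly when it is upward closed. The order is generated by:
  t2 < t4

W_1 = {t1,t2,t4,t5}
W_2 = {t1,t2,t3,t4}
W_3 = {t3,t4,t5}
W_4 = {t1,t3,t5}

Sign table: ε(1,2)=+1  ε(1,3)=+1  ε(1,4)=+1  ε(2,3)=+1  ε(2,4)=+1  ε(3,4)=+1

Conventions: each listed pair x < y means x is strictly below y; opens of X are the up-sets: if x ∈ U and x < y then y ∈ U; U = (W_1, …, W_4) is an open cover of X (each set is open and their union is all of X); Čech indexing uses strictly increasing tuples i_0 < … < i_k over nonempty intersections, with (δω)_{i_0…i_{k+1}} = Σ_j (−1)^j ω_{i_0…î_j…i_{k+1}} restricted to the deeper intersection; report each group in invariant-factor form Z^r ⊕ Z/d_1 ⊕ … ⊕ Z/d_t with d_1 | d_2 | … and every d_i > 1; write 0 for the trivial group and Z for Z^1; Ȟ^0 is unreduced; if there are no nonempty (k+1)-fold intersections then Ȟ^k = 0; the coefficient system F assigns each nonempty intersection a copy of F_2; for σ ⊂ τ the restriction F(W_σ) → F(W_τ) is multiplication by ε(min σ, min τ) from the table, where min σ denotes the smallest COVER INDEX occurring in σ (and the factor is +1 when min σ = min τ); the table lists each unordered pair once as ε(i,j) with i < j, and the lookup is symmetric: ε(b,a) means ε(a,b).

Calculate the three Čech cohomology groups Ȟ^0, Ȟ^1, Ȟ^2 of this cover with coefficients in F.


intersection data:
  W12={t1,t2,t4} W13={t4,t5} W14={t1,t5} W23={t3,t4} W24={t1,t3} W34={t3,t5}
  W123={t4} W124={t1} W134={t5} W234={t3}
C dims 4,6,4; δ0: rk_F2 3; δ1: rk_F2 3
Ȟ^0 = (4 − 3) − 0 = 1, so Ȟ^0 ≅ Z/2
Ȟ^1 = (6 − 3) − 3 = 0, so Ȟ^1 ≅ 0
Ȟ^2 = (4 − 0) − 3 = 1, so Ȟ^2 ≅ Z/2

Ȟ^0 = Z/2; Ȟ^1 = 0; Ȟ^2 = Z/2


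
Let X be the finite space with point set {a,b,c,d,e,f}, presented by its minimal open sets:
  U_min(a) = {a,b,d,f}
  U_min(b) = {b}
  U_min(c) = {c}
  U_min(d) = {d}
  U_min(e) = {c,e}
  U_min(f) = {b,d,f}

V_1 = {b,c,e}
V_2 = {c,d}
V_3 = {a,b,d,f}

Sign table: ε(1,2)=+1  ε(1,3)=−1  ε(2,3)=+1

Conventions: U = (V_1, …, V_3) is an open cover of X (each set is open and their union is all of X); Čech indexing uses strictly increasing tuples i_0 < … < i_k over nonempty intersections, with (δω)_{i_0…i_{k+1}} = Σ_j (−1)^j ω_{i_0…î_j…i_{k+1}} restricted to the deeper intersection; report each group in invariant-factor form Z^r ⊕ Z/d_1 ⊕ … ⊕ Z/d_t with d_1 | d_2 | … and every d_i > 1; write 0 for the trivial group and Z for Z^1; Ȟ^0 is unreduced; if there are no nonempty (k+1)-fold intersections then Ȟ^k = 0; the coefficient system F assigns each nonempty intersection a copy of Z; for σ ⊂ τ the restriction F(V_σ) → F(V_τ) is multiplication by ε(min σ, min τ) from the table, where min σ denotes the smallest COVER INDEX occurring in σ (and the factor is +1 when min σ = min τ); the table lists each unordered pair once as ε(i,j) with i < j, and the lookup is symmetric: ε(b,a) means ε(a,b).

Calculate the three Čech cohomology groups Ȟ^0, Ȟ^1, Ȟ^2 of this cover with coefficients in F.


nonempty overlaps:
  V12={c} V13={b} V23={d}
C dims 3,3; δ0: rk 3, SNF 1^2·2
degree 0: 3−3−0 = 0 → Ȟ^0 ≅ 0
degree 1: 3−0−3 = 0 plus torsion [2] → Ȟ^1 ≅ Z/2
degree 2: 0−0−0 = 0 → Ȟ^2 ≅ 0

Ȟ^0(U;F) ≅ 0, Ȟ^1(U;F) ≅ Z/2, Ȟ^2(U;F) ≅ 0


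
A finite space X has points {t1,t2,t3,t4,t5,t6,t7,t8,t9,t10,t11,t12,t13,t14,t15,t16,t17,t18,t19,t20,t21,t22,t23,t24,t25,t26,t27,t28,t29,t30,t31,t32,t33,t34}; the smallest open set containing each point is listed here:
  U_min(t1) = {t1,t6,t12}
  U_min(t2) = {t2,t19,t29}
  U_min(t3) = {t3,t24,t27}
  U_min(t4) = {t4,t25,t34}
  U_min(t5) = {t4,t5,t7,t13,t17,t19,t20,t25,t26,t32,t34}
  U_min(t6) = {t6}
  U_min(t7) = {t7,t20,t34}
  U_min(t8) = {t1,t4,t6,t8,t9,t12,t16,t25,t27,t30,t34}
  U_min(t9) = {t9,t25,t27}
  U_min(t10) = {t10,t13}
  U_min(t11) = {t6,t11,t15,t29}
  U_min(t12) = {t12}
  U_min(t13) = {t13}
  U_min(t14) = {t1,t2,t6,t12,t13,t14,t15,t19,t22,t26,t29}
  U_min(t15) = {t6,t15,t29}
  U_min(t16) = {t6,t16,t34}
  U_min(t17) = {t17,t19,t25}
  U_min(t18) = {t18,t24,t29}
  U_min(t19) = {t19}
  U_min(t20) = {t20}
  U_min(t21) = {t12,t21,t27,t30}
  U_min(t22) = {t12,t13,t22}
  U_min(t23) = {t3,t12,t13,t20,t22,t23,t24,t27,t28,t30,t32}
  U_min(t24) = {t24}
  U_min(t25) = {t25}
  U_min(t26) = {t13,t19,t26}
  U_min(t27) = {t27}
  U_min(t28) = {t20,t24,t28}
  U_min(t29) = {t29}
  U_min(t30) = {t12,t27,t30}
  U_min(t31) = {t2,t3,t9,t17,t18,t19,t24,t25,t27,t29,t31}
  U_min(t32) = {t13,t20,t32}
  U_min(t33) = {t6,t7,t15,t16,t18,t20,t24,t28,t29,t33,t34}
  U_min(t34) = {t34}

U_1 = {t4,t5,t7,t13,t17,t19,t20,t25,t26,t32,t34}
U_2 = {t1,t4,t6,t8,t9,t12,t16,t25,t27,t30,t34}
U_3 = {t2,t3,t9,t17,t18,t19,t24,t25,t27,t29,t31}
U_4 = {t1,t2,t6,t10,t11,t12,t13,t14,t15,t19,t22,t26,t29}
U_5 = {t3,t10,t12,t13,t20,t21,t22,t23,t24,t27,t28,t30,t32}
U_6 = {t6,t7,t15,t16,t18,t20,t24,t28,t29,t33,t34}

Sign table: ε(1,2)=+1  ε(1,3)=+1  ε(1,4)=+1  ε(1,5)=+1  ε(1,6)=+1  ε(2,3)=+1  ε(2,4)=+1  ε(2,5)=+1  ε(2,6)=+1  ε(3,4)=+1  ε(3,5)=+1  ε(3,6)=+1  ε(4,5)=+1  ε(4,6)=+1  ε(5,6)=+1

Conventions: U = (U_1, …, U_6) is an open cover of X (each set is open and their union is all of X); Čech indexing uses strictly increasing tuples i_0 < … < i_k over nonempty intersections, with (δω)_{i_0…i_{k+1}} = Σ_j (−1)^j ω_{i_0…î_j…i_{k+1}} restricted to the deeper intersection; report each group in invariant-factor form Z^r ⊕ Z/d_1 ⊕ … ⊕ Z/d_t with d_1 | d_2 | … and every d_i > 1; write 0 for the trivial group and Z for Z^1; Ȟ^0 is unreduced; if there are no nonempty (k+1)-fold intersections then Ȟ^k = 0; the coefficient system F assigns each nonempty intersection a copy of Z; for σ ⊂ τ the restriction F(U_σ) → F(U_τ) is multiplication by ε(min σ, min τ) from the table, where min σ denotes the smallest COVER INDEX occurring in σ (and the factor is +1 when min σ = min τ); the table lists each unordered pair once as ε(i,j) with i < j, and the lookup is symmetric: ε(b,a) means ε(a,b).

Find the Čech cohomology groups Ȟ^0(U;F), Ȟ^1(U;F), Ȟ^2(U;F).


Ȟ^0(U;F) ≅ Z, Ȟ^1(U;F) ≅ 0, Ȟ^2(U;F) ≅ Z/2

nonempty intersections:
  U12={t4,t25,t34} U13={t17,t19,t25} U14={t13,t19,t26} U15={t13,t20,t32} U16={t7,t20,t34} U23={t9,t25,t27} U24={t1,t6,t12} U25={t12,t27,t30} U26={t6,t16,t34} U34={t2,t19,t29} U35={t3,t24,t27} U36={t18,t24,t29} U45={t10,t12,t13,t22} U46={t6,t15,t29} U56={t20,t24,t28}
  U123={t25} U126={t34} U134={t19} U145={t13} U156={t20} U235={t27} U245={t12} U246={t6} U346={t29} U356={t24}
C dims 6,15,10; δ0: rk 5, SNF 1^5; δ1: rk 10, SNF 1^9·2
Ȟ^0: (6−5)−0=1 ⇒ Z
Ȟ^1: (15−10)−5=0 ⇒ 0
Ȟ^2: (10−0)−10=0 plus torsion [2] ⇒ Z/2


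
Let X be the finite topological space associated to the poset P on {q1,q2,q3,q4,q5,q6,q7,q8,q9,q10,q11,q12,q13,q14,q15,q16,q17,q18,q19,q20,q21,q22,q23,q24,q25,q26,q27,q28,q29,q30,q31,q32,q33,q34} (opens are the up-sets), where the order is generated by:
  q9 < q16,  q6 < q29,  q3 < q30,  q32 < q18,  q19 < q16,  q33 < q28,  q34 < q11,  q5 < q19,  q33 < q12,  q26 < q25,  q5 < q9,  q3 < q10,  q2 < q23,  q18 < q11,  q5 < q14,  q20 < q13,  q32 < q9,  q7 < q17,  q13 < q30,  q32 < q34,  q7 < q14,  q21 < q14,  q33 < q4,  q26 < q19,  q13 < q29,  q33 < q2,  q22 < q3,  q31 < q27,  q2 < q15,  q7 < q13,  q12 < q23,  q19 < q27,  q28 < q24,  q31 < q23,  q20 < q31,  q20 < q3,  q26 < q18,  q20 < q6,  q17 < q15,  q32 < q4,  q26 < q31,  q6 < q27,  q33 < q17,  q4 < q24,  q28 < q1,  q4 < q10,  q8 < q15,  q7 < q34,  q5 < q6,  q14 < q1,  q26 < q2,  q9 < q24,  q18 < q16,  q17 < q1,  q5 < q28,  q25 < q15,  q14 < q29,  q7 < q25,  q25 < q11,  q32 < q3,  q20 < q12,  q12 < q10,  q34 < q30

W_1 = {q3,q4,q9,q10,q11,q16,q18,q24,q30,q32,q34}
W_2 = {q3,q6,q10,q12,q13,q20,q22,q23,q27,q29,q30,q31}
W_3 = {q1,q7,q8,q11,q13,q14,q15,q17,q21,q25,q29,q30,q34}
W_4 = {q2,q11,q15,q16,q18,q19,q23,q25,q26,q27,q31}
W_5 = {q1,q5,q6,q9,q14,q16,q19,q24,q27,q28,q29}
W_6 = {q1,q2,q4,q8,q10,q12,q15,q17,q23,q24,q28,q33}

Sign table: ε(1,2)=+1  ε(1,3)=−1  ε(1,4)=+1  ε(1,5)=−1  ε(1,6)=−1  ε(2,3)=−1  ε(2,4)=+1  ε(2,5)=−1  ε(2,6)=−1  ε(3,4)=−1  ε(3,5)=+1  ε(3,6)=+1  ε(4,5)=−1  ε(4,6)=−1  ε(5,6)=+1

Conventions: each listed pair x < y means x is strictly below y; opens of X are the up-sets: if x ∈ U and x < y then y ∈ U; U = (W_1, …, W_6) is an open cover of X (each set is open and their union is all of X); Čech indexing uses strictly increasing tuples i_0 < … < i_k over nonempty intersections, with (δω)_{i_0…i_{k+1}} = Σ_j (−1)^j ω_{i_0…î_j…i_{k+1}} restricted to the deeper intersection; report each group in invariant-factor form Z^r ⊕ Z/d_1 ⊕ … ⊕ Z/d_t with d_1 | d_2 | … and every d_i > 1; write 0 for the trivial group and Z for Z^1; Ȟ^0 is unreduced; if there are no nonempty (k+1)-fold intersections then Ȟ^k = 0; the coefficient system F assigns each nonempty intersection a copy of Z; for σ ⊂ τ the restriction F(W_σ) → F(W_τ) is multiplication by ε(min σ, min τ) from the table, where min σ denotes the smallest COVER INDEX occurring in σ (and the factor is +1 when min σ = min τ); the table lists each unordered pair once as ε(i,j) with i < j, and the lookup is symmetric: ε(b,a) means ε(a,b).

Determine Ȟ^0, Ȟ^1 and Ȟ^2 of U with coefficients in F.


nonempty overlaps:
  W12={q3,q10,q30} W13={q11,q30,q34} W14={q11,q16,q18} W15={q9,q16,q24} W16={q4,q10,q24} W23={q13,q29,q30} W24={q23,q27,q31} W25={q6,q27,q29} W26={q10,q12,q23} W34={q11,q15,q25} W35={q1,q14,q29} W36={q1,q8,q15,q17} W45={q16,q19,q27} W46={q2,q15,q23} W56={q1,q24,q28}
  W123={q30} W126={q10} W134={q11} W145={q16} W156={q24} W235={q29} W245={q27} W246={q23} W346={q15} W356={q1}
C dims 6,15,10; δ0: rk 5, SNF 1^5; δ1: rk 10, SNF 1^9·2
degree 0: 6−5−0 = 1 → Ȟ^0 ≅ Z
degree 1: 15−10−5 = 0 → Ȟ^1 ≅ 0
degree 2: 10−0−10 = 0 plus torsion [2] → Ȟ^2 ≅ Z/2

Ȟ^0 = Z,  Ȟ^1 = 0,  Ȟ^2 = Z/2


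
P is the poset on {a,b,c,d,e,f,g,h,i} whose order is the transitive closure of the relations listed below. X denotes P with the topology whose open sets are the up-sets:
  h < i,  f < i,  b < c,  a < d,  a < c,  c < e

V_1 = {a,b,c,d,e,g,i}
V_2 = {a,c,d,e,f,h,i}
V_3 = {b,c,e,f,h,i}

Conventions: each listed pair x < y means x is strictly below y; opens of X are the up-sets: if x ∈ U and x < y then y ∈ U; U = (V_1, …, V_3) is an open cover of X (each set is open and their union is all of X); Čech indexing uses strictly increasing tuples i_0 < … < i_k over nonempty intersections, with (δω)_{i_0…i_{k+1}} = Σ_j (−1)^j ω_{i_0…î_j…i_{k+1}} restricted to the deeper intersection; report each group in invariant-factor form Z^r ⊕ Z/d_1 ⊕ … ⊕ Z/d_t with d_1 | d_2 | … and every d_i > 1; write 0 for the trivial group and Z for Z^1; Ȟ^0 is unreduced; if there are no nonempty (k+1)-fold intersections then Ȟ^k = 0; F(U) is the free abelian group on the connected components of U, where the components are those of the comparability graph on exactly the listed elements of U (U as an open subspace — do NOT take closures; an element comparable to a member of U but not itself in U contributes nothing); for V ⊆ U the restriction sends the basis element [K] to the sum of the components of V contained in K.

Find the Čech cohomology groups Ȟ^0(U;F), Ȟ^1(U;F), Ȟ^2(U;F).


nerve simplices:
  V12={a,c,d,e,i} V13={b,c,e,i} V23={c,e,f,h,i}
  V123={c,e,i}
components per intersection:
  V1: {a,b,c,d,e} {g} {i}
  V2: {a,c,d,e} {f,h,i}
  V3: {b,c,e} {f,h,i}
  V12: {a,c,d,e} {i}
  V13: {b,c,e} {i}
  V23: {c,e} {f,h,i}
  V123: {c,e} {i}
C dims 7,6,2; δ0: rk 4, SNF 1^4; δ1: rk 2, SNF 1^2
degree 0: 7−4−0 = 3 → Ȟ^0 ≅ Z^3
degree 1: 6−2−4 = 0 → Ȟ^1 ≅ 0
degree 2: 2−0−2 = 0 → Ȟ^2 ≅ 0

Ȟ^0(U;F) ≅ Z^3, Ȟ^1(U;F) ≅ 0 and Ȟ^2(U;F) ≅ 0


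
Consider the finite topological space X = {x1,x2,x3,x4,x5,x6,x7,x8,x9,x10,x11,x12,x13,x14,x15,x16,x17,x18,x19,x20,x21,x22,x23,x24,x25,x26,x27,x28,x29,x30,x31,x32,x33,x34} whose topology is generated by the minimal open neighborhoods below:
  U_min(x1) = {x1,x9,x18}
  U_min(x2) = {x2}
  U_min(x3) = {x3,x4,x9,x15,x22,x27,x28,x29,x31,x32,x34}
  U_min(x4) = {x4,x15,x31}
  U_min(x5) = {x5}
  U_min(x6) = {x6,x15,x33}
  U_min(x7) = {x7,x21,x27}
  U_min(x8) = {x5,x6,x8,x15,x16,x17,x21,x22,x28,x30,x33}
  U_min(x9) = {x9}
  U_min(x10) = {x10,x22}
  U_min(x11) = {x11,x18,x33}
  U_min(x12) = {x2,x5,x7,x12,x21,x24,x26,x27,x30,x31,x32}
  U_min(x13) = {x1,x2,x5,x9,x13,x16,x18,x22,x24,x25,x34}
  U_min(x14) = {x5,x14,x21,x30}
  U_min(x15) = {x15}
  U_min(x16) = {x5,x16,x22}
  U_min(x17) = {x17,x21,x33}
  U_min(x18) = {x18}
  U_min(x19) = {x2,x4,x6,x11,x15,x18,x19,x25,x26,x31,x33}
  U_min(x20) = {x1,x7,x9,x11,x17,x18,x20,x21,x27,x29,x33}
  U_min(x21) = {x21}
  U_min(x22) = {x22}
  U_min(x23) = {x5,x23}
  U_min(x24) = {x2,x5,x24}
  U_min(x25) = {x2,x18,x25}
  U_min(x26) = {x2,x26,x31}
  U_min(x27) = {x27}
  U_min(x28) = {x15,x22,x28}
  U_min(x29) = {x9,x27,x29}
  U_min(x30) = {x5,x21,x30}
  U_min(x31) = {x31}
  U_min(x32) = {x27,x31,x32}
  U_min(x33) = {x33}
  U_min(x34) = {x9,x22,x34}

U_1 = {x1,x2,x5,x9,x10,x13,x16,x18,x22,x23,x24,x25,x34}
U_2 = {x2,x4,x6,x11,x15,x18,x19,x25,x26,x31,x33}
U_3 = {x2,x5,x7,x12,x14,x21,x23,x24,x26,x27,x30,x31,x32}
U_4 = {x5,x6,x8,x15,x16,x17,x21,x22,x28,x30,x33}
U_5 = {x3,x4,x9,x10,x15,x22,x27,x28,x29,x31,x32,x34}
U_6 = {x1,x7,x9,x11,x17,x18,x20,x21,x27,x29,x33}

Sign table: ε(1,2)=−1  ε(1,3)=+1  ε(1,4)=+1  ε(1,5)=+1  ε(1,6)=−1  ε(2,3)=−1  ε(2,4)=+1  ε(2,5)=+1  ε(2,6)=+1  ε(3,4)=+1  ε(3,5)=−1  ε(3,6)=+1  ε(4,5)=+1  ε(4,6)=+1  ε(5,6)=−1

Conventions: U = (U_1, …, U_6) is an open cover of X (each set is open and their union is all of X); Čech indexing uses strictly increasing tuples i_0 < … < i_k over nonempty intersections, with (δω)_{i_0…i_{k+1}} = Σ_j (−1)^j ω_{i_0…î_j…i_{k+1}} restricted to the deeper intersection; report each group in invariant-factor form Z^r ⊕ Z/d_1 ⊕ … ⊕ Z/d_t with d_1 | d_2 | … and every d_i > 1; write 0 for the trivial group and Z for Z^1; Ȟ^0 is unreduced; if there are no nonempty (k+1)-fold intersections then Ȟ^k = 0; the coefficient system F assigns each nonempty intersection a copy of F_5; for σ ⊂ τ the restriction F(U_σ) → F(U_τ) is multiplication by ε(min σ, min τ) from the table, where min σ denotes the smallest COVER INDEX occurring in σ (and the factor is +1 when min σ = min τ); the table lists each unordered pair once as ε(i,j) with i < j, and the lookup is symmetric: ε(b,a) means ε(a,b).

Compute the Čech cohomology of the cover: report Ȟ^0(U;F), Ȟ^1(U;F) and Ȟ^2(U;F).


nonempty intersections:
  U12={x2,x18,x25} U13={x2,x5,x23,x24} U14={x5,x16,x22} U15={x9,x10,x22,x34} U16={x1,x9,x18} U23={x2,x26,x31} U24={x6,x15,x33} U25={x4,x15,x31} U26={x11,x18,x33} U34={x5,x21,x30} U35={x27,x31,x32} U36={x7,x21,x27} U45={x15,x22,x28} U46={x17,x21,x33} U56={x9,x27,x29}
  U123={x2} U126={x18} U134={x5} U145={x22} U156={x9} U235={x31} U245={x15} U246={x33} U346={x21} U356={x27}
C dims 6,15,10; δ0: rk_F5 6; δ1: rk_F5 9
Ȟ^0: (6−6)−0=0 ⇒ 0
Ȟ^1: (15−9)−6=0 ⇒ 0
Ȟ^2: (10−0)−9=1 ⇒ Z/5

Ȟ^0(U;F) ≅ 0, Ȟ^1(U;F) ≅ 0 and Ȟ^2(U;F) ≅ Z/5


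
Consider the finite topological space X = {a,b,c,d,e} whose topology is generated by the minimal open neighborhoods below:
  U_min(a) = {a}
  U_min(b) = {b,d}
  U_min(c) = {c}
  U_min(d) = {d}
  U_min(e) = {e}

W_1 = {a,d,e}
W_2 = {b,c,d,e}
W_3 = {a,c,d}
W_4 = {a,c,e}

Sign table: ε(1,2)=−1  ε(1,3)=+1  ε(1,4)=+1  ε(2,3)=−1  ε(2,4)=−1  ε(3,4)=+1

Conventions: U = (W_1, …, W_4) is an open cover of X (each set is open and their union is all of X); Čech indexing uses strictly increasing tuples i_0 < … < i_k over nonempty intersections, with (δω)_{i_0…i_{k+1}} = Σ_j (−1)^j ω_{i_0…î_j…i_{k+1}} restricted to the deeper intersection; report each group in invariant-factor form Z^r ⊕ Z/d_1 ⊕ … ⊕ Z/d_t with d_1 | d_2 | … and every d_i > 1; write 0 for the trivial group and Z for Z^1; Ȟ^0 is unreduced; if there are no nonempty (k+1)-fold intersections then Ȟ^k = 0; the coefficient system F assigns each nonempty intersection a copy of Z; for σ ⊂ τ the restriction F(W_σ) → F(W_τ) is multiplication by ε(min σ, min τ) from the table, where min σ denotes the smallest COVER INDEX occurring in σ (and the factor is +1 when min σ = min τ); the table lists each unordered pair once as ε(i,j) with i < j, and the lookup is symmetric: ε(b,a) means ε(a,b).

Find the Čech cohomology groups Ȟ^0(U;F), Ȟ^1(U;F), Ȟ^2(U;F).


intersection data:
  W12={d,e} W13={a,d} W14={a,e} W23={c,d} W24={c,e} W34={a,c}
  W123={d} W124={e} W134={a} W234={c}
C dims 4,6,4; δ0: rk 3, SNF 1^3; δ1: rk 3, SNF 1^3
Ȟ^0 = (4 − 3) − 0 = 1, so Ȟ^0 ≅ Z
Ȟ^1 = (6 − 3) − 3 = 0, so Ȟ^1 ≅ 0
Ȟ^2 = (4 − 0) − 3 = 1, so Ȟ^2 ≅ Z

Ȟ^0 ≅ Z; Ȟ^1 ≅ 0; Ȟ^2 ≅ Z


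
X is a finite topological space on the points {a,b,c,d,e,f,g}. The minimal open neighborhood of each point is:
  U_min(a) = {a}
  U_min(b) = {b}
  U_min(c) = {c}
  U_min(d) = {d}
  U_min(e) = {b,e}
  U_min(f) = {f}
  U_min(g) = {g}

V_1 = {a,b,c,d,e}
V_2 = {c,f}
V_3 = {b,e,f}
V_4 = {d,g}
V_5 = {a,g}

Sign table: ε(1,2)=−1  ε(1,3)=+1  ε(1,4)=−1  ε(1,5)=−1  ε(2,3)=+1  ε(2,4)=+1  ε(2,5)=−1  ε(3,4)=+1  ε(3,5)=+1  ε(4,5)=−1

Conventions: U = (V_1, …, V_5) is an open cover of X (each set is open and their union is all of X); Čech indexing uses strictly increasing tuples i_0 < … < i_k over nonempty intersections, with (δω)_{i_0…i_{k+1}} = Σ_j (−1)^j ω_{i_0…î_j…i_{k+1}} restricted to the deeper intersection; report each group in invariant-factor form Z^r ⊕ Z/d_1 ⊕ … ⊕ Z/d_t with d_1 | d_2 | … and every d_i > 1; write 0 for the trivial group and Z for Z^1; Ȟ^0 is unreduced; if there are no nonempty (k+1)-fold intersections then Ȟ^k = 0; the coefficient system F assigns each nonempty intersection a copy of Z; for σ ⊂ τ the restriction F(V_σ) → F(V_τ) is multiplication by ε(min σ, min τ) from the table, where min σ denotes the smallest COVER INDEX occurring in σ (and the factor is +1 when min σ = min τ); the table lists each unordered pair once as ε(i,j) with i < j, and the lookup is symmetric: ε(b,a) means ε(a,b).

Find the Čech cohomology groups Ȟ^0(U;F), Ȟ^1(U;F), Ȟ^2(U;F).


Ȟ^0 = 0; Ȟ^1 = Z ⊕ Z/2; Ȟ^2 = 0

cover nerve:
  V12={c} V13={b,e} V14={d} V15={a} V23={f} V45={g}
C dims 5,6; δ0: rk 5, SNF 1^4·2
Ȟ^0: (5−5)−0=0 ⇒ 0
Ȟ^1: (6−0)−5=1 plus torsion [2] ⇒ Z ⊕ Z/2
Ȟ^2: (0−0)−0=0 ⇒ 0


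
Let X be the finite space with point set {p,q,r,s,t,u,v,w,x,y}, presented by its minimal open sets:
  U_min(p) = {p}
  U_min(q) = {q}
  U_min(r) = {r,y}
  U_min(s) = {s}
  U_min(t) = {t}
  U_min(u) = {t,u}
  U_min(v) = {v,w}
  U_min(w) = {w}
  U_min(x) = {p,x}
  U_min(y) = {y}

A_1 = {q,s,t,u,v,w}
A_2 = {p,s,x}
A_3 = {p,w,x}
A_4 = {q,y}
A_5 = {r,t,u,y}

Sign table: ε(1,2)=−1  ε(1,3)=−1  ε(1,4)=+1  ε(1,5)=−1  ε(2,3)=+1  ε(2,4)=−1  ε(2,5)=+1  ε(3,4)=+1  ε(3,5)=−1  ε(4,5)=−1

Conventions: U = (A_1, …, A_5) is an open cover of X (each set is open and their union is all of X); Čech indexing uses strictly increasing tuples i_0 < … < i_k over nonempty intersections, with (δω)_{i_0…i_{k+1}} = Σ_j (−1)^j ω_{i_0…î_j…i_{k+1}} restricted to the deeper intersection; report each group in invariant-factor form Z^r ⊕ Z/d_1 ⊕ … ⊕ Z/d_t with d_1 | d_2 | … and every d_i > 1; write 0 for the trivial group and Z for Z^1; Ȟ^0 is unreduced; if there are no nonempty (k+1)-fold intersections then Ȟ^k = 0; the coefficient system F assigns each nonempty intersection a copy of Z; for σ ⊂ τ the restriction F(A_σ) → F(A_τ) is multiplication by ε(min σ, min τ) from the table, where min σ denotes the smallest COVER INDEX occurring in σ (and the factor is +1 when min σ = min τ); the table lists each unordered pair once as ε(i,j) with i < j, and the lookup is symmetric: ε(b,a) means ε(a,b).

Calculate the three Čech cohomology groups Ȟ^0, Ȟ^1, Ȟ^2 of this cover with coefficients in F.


Ȟ^0 ≅ Z, Ȟ^1 ≅ Z^2 and Ȟ^2 ≅ 0

nerve of the cover:
  A12={s} A13={w} A14={q} A15={t,u} A23={p,x} A45={y}
C dims 5,6; δ0: rk 4, SNF 1^4
Ȟ^0 = (5 − 4) − 0 = 1, so Ȟ^0 ≅ Z
Ȟ^1 = (6 − 0) − 4 = 2, so Ȟ^1 ≅ Z^2
Ȟ^2 = (0 − 0) − 0 = 0, so Ȟ^2 ≅ 0
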